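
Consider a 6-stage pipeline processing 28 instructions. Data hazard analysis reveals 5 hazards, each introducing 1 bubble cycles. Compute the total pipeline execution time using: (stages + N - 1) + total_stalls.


Base cycles = 6 + 28 - 1 = 33
Total stalls = 5 * 1 = 5
Total = 33 + 5 = 38

38


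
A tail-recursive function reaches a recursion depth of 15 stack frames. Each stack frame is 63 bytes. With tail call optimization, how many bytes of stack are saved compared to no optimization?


Without TCO: 15 * 63 = 945 bytes
With TCO: reuse 1 frame = 63 bytes
Savings = 945 - 63 = 882

882


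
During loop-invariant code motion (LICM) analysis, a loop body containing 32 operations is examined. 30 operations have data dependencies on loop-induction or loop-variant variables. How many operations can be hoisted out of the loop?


Invariant candidates = total - loop-dependent
= 32 - 30 = 2

2


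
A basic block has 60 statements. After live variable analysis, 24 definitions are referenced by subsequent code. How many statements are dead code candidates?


Dead code = total statements - live definitions
= 60 - 24 = 36

36


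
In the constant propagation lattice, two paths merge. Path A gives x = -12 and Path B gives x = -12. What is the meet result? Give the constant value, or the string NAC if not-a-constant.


Meet operation: if both paths give the same constant, result is that constant; if they differ, result is NAC (not-a-constant).
Path A: -12, Path B: -12 -> equal
Result: constant -> -12

-12


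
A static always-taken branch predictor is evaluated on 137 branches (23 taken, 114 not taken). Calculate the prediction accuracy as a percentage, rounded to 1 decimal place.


Predictor: always-taken
Correct predictions = 23
Accuracy = 23 / 137 * 100 = 16.8%

16.8


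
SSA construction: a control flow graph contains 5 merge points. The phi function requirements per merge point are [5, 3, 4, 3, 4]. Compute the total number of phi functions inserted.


Total phi functions = sum of phi functions at each join node
= 5 + 3 + 4 + 3 + 4 = 19

19


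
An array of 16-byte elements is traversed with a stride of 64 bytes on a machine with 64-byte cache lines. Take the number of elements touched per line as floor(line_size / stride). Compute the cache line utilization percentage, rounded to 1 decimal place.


Elements per cache line = floor(64 / 64) = 1
Bytes used = 1 * 16 = 16
Utilization = 16 / 64 * 100 = 25.0%

25.0


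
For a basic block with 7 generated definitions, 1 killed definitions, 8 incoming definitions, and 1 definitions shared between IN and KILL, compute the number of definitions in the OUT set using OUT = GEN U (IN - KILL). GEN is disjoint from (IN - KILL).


IN - KILL: 8 - 1 = 7 surviving definitions
OUT = GEN + surviving = 7 + 7 = 14

14


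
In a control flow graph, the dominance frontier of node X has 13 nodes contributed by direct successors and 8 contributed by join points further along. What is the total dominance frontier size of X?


DF(X) = direct successor contributions + join point contributions
= 13 + 8 = 21

21


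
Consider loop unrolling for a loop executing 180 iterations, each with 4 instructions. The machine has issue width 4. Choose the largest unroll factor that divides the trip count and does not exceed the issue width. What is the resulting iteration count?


Largest divisor of 180 <= 4 is 4
New iterations = 180 / 4 = 45

45


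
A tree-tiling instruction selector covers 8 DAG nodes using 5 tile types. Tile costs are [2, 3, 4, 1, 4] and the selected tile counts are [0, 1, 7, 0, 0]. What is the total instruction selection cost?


Total cost = sum(count_i * cost_i)
= 0*2 + 1*3 + 7*4 + 0*1 + 0*4
= 31

31


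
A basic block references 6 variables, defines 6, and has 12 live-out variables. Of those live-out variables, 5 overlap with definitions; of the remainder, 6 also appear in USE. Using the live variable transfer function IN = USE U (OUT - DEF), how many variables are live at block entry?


OUT - DEF: 12 - 5 = 7
|IN| = |USE| + |OUT - DEF| - |USE ∩ (OUT - DEF)| = 6 + 7 - 6 = 7

7


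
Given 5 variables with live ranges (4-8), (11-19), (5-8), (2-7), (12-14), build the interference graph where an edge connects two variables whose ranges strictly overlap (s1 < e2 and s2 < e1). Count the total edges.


Check all pairs for overlapping intervals.
Two intervals (s1,e1) and (s2,e2) overlap if s1 < e2 and s2 < e1.
v0 (4-8) vs v1..v4: overlaps v2, v3 -> 2
v1 (11-19) vs v2..v4: overlaps v4 -> 1
v2 (5-8) vs v3..v4: overlaps v3 -> 1
v3 (2-7) vs v4: overlaps none -> 0
Total overlapping pairs = 2 + 1 + 1 + 0 = 4

4


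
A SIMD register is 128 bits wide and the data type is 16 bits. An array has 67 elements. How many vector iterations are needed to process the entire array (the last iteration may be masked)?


Width = 128 / 16 = 8 elements per vector op
Iterations = ceil(67 / 8) = 9

9


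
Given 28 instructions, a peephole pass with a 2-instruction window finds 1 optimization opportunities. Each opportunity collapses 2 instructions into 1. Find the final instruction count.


Each match removes 1 instructions.
Total removed = 1 * 1 = 1
Remaining = 28 - 1 = 27

27


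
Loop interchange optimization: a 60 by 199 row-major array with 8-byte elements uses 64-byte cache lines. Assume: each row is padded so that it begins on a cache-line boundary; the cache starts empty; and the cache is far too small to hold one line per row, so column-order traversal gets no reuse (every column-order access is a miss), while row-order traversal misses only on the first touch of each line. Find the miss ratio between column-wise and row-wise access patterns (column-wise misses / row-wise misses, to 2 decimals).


Each row occupies 199 * 8 = 1592 bytes and starts on a line boundary, so it spans ceil(1592 / 64) = 25 cache lines.
Row-major traversal misses (one per line touched): 60 * ceil(199 * 8 / 64) = 1500
Column-major traversal misses (no reuse, every access misses): 60 * 199 = 11940
Ratio = 11940 / 1500 = 7.96

7.96


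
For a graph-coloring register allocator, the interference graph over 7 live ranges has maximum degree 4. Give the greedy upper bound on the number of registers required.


Greedy coloring never needs more than (max_degree + 1) colors: when coloring a vertex, at most max_degree neighbors are already colored.
Upper bound = 4 + 1 = 5

5


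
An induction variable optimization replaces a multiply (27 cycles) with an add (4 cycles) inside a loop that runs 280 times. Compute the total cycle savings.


Per-iteration saving = 27 - 4 = 23
Total saved = 280 * 23 = 6440

6440


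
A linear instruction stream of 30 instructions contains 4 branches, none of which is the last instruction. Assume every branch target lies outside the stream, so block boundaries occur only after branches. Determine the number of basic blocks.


With no in-sequence branch targets, the leaders are the first instruction plus the instruction after each branch.
Number of basic blocks = branches + 1
= 4 + 1 = 5

5


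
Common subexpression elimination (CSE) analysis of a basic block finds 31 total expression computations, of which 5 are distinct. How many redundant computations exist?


CSE count = total expressions - unique expressions
= 31 - 5 = 26

26


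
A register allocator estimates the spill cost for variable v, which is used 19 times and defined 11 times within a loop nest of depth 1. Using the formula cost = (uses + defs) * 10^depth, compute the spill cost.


uses + defs = 19 + 11 = 30
10^1 = 10
Spill cost = 30 * 10 = 300

300


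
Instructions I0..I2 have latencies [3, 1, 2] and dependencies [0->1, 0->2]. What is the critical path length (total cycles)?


Compute longest path through dependency graph: dist(Ik) = max over predecessors of dist + latency(Ik).
dist(I0) = latency 3 = 3
dist(I1) = dist(I0) + 1 = 3 + 1 = 4
dist(I2) = dist(I0) + 2 = 3 + 2 = 5
Critical path = max dist = 5

5


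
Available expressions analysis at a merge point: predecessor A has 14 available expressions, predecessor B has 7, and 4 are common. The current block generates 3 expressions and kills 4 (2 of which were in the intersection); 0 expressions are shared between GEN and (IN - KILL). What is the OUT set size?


IN = intersection of predecessors = 4
IN - KILL = 4 - 2 = 2
|OUT| = |GEN| + |IN - KILL| - |GEN ∩ (IN - KILL)| = 3 + 2 - 0 = 5

5


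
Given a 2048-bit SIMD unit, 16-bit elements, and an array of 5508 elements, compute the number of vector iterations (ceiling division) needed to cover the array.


Width = 2048 / 16 = 128 elements per vector op
Iterations = ceil(5508 / 128) = 44

44


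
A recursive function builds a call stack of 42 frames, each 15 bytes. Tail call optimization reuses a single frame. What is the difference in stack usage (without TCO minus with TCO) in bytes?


Without TCO: 42 * 15 = 630 bytes
With TCO: reuse 1 frame = 15 bytes
Savings = 630 - 15 = 615

615


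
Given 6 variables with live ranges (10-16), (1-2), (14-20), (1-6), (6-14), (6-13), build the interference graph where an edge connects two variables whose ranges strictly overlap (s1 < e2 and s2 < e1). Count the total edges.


Check all pairs for overlapping intervals.
Two intervals (s1,e1) and (s2,e2) overlap if s1 < e2 and s2 < e1.
v0 (10-16) vs v1..v5: overlaps v2, v4, v5 -> 3
v1 (1-2) vs v2..v5: overlaps v3 -> 1
v2 (14-20) vs v3..v5: overlaps none -> 0
v3 (1-6) vs v4..v5: overlaps none -> 0
v4 (6-14) vs v5: overlaps v5 -> 1
Total overlapping pairs = 3 + 1 + 0 + 0 + 1 = 5

5


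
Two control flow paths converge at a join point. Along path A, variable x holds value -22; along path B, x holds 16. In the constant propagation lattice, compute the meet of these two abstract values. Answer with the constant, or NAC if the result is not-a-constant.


Meet operation: if both paths give the same constant, result is that constant; if they differ, result is NAC (not-a-constant).
Path A: -22, Path B: 16 -> differ
Result: not-a-constant -> NAC

NAC


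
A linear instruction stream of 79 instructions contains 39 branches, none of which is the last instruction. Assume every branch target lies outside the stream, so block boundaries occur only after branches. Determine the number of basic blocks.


With no in-sequence branch targets, the leaders are the first instruction plus the instruction after each branch.
Number of basic blocks = branches + 1
= 39 + 1 = 40

40


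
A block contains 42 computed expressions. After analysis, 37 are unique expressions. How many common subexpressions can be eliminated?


CSE count = total expressions - unique expressions
= 42 - 37 = 5

5


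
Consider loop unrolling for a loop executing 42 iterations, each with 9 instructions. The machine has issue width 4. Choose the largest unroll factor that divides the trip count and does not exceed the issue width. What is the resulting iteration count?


Largest divisor of 42 <= 4 is 3
New iterations = 42 / 3 = 14

14


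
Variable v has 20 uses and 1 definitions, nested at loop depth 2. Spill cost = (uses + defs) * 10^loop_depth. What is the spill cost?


uses + defs = 20 + 1 = 21
10^2 = 100
Spill cost = 21 * 100 = 2100

2100


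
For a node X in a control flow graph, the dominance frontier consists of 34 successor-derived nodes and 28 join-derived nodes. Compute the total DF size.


DF(X) = direct successor contributions + join point contributions
= 34 + 28 = 62

62


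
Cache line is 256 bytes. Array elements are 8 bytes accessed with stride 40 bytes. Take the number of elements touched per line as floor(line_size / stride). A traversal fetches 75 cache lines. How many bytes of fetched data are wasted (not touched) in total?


Elements per line = floor(256 / 40) = 6
Bytes used per line = 6 * 8 = 48
Wasted per line = 256 - 48 = 208
Total wasted = 208 * 75 = 15600

15600


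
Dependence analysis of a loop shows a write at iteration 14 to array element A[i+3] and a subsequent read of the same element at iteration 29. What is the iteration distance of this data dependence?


Distance = read iteration - write iteration
= 29 - 14 = 15

15


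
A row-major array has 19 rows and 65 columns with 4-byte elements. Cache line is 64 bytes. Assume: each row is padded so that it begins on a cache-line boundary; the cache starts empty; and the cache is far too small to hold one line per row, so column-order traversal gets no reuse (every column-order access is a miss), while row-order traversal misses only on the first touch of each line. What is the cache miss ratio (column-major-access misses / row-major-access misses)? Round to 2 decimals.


Each row occupies 65 * 4 = 260 bytes and starts on a line boundary, so it spans ceil(260 / 64) = 5 cache lines.
Row-major traversal misses (one per line touched): 19 * ceil(65 * 4 / 64) = 95
Column-major traversal misses (no reuse, every access misses): 19 * 65 = 1235
Ratio = 1235 / 95 = 13.0

13.0


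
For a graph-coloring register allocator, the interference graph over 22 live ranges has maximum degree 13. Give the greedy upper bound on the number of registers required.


Greedy coloring never needs more than (max_degree + 1) colors: when coloring a vertex, at most max_degree neighbors are already colored.
Upper bound = 13 + 1 = 14

14


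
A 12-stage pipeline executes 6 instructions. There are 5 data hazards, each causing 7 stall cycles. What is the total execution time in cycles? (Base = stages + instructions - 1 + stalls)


Base cycles = 12 + 6 - 1 = 17
Total stalls = 5 * 7 = 35
Total = 17 + 35 = 52

52


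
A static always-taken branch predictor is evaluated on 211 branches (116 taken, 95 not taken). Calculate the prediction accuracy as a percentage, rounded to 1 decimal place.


Predictor: always-taken
Correct predictions = 116
Accuracy = 116 / 211 * 100 = 55.0%

55.0


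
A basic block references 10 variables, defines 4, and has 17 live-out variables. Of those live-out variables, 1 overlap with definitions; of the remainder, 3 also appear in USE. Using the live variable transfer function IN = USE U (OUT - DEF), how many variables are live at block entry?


OUT - DEF: 17 - 1 = 16
|IN| = |USE| + |OUT - DEF| - |USE ∩ (OUT - DEF)| = 10 + 16 - 3 = 23

23


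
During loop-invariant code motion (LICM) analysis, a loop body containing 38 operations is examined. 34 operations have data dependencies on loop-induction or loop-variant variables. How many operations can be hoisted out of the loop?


Invariant candidates = total - loop-dependent
= 38 - 34 = 4

4


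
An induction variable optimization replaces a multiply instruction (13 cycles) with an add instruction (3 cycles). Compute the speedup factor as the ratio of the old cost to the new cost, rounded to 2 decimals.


Ratio = mult_cost / add_cost = 13 / 3 = 4.33

4.33


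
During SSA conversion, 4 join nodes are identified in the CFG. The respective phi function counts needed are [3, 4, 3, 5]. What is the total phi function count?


Total phi functions = sum of phi functions at each join node
= 3 + 4 + 3 + 5 = 15

15


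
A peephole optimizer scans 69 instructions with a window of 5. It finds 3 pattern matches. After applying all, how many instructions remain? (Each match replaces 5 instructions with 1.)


Each match removes 4 instructions.
Total removed = 3 * 4 = 12
Remaining = 69 - 12 = 57

57


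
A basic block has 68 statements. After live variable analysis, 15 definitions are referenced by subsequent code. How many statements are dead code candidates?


Dead code = total statements - live definitions
= 68 - 15 = 53

53


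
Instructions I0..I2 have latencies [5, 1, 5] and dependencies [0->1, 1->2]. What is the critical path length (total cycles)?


Compute longest path through dependency graph: dist(Ik) = max over predecessors of dist + latency(Ik).
dist(I0) = latency 5 = 5
dist(I1) = dist(I0) + 1 = 5 + 1 = 6
dist(I2) = dist(I1) + 5 = 6 + 5 = 11
Critical path = max dist = 11

11


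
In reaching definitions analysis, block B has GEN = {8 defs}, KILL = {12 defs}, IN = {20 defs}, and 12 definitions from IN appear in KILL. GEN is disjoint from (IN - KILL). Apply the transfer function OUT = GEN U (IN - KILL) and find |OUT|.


IN - KILL: 20 - 12 = 8 surviving definitions
OUT = GEN + surviving = 8 + 8 = 16

16


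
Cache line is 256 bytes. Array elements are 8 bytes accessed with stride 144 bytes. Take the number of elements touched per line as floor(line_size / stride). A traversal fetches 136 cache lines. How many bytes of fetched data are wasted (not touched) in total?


Elements per line = floor(256 / 144) = 1
Bytes used per line = 1 * 8 = 8
Wasted per line = 256 - 8 = 248
Total wasted = 248 * 136 = 33728

33728


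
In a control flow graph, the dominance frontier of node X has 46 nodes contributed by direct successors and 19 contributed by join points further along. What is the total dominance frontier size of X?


DF(X) = direct successor contributions + join point contributions
= 46 + 19 = 65

65


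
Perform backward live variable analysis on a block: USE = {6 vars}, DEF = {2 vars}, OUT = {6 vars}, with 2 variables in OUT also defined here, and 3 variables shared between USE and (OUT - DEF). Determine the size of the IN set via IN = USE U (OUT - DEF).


OUT - DEF: 6 - 2 = 4
|IN| = |USE| + |OUT - DEF| - |USE ∩ (OUT - DEF)| = 6 + 4 - 3 = 7

7


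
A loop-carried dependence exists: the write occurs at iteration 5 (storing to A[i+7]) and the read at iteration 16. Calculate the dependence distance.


Distance = read iteration - write iteration
= 16 - 5 = 11

11


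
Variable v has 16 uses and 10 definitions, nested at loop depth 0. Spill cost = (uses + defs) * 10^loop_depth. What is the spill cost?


uses + defs = 16 + 10 = 26
10^0 = 1
Spill cost = 26 * 1 = 26

26


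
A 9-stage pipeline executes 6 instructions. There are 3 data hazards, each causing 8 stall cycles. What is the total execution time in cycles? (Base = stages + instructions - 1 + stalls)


Base cycles = 9 + 6 - 1 = 14
Total stalls = 3 * 8 = 24
Total = 14 + 24 = 38

38


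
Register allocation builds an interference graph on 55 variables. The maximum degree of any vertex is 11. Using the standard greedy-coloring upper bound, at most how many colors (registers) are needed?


Greedy coloring never needs more than (max_degree + 1) colors: when coloring a vertex, at most max_degree neighbors are already colored.
Upper bound = 11 + 1 = 12

12


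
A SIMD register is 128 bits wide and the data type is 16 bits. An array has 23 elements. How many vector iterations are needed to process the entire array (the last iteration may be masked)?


Width = 128 / 16 = 8 elements per vector op
Iterations = ceil(23 / 8) = 3

3


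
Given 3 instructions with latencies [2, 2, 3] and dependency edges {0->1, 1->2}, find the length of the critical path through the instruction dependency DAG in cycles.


Compute longest path through dependency graph: dist(Ik) = max over predecessors of dist + latency(Ik).
dist(I0) = latency 2 = 2
dist(I1) = dist(I0) + 2 = 2 + 2 = 4
dist(I2) = dist(I1) + 3 = 4 + 3 = 7
Critical path = max dist = 7

7


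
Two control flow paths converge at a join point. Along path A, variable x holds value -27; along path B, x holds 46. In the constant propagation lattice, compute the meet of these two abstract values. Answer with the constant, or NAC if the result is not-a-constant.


Meet operation: if both paths give the same constant, result is that constant; if they differ, result is NAC (not-a-constant).
Path A: -27, Path B: 46 -> differ
Result: not-a-constant -> NAC

NAC


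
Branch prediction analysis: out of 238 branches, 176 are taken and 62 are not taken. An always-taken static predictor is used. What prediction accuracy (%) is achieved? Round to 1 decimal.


Predictor: always-taken
Correct predictions = 176
Accuracy = 176 / 238 * 100 = 73.9%

73.9


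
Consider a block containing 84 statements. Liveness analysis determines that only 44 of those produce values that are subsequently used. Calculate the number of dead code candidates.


Dead code = total statements - live definitions
= 84 - 44 = 40

40


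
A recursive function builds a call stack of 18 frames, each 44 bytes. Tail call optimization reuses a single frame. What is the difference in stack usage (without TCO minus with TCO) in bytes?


Without TCO: 18 * 44 = 792 bytes
With TCO: reuse 1 frame = 44 bytes
Savings = 792 - 44 = 748

748


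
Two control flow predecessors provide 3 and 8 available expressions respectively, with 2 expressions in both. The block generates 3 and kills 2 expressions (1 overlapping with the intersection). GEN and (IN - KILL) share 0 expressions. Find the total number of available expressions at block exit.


IN = intersection of predecessors = 2
IN - KILL = 2 - 1 = 1
|OUT| = |GEN| + |IN - KILL| - |GEN ∩ (IN - KILL)| = 3 + 1 - 0 = 4

4


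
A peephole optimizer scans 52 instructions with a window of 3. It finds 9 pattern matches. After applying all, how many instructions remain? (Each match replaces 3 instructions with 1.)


Each match removes 2 instructions.
Total removed = 9 * 2 = 18
Remaining = 52 - 18 = 34

34


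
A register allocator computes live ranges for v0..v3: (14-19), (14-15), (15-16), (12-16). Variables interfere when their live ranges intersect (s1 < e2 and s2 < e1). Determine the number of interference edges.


Check all pairs for overlapping intervals.
Two intervals (s1,e1) and (s2,e2) overlap if s1 < e2 and s2 < e1.
v0 (14-19) vs v1..v3: overlaps v1, v2, v3 -> 3
v1 (14-15) vs v2..v3: overlaps v3 -> 1
v2 (15-16) vs v3: overlaps v3 -> 1
Total overlapping pairs = 3 + 1 + 1 = 5

5


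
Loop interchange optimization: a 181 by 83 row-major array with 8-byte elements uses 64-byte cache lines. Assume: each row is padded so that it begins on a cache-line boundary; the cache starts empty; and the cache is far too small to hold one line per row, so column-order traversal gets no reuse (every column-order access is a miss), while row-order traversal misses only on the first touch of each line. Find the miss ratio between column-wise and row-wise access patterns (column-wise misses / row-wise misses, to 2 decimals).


Each row occupies 83 * 8 = 664 bytes and starts on a line boundary, so it spans ceil(664 / 64) = 11 cache lines.
Row-major traversal misses (one per line touched): 181 * ceil(83 * 8 / 64) = 1991
Column-major traversal misses (no reuse, every access misses): 181 * 83 = 15023
Ratio = 15023 / 1991 = 7.55

7.55


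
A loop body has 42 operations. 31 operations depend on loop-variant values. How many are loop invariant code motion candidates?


Invariant candidates = total - loop-dependent
= 42 - 31 = 11

11


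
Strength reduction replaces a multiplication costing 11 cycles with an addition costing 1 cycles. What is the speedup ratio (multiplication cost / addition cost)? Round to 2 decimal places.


Ratio = mult_cost / add_cost = 11 / 1 = 11.0

11.0


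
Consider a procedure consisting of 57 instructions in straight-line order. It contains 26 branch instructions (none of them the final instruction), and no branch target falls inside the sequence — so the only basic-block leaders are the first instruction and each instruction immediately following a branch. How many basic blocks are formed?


With no in-sequence branch targets, the leaders are the first instruction plus the instruction after each branch.
Number of basic blocks = branches + 1
= 26 + 1 = 27

27


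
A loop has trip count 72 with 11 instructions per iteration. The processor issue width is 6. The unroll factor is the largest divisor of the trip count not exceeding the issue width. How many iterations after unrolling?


Largest divisor of 72 <= 6 is 6
New iterations = 72 / 6 = 12

12


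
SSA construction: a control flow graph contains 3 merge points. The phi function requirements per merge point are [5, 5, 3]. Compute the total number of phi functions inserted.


Total phi functions = sum of phi functions at each join node
= 5 + 5 + 3 = 13

13


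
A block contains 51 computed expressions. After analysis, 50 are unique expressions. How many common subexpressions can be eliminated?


CSE count = total expressions - unique expressions
= 51 - 50 = 1

1


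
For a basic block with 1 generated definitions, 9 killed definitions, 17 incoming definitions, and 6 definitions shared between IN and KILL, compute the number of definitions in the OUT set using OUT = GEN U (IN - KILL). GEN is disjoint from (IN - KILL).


IN - KILL: 17 - 6 = 11 surviving definitions
OUT = GEN + surviving = 1 + 11 = 12

12


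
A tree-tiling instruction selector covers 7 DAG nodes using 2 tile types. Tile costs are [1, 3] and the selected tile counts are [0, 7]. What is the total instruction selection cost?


Total cost = sum(count_i * cost_i)
= 0*1 + 7*3
= 21

21


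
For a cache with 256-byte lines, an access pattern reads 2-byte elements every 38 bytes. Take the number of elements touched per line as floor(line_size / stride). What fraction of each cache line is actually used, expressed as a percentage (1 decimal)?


Elements per cache line = floor(256 / 38) = 6
Bytes used = 6 * 2 = 12
Utilization = 12 / 256 * 100 = 4.7%

4.7


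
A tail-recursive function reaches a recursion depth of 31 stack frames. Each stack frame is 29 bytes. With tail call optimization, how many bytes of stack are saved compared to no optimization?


Without TCO: 31 * 29 = 899 bytes
With TCO: reuse 1 frame = 29 bytes
Savings = 899 - 29 = 870

870


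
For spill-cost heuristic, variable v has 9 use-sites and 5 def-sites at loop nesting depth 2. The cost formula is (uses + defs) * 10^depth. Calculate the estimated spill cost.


uses + defs = 9 + 5 = 14
10^2 = 100
Spill cost = 14 * 100 = 1400

1400


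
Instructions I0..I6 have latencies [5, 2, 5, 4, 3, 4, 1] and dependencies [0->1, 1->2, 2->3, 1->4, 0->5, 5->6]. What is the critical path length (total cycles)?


Compute longest path through dependency graph: dist(Ik) = max over predecessors of dist + latency(Ik).
dist(I0) = latency 5 = 5
dist(I1) = dist(I0) + 2 = 5 + 2 = 7
dist(I2) = dist(I1) + 5 = 7 + 5 = 12
dist(I3) = dist(I2) + 4 = 12 + 4 = 16
dist(I4) = dist(I1) + 3 = 7 + 3 = 10
dist(I5) = dist(I0) + 4 = 5 + 4 = 9
dist(I6) = dist(I5) + 1 = 9 + 1 = 10
Critical path = max dist = 16

16


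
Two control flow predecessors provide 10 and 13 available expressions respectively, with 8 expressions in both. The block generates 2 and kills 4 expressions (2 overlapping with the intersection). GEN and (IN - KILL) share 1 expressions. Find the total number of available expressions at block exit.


IN = intersection of predecessors = 8
IN - KILL = 8 - 2 = 6
|OUT| = |GEN| + |IN - KILL| - |GEN ∩ (IN - KILL)| = 2 + 6 - 1 = 7

7


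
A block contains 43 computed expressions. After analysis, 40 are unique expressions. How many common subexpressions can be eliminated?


CSE count = total expressions - unique expressions
= 43 - 40 = 3

3


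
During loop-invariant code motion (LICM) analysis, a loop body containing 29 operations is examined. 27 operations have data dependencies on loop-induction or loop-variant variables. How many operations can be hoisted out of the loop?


Invariant candidates = total - loop-dependent
= 29 - 27 = 2

2


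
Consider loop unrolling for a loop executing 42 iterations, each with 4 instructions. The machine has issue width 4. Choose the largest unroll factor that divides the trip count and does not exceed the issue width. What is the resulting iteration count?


Largest divisor of 42 <= 4 is 3
New iterations = 42 / 3 = 14

14


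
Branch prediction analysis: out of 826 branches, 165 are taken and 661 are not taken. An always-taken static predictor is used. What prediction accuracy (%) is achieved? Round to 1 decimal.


Predictor: always-taken
Correct predictions = 165
Accuracy = 165 / 826 * 100 = 20.0%

20.0


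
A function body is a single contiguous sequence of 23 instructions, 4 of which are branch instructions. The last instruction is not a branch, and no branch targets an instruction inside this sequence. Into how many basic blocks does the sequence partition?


With no in-sequence branch targets, the leaders are the first instruction plus the instruction after each branch.
Number of basic blocks = branches + 1
= 4 + 1 = 5

5


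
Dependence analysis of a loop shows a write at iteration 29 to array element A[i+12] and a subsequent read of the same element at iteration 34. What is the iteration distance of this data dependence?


Distance = read iteration - write iteration
= 34 - 29 = 5

5


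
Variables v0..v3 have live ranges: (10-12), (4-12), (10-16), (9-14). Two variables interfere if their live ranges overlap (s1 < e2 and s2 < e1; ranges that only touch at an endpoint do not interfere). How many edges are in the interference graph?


Check all pairs for overlapping intervals.
Two intervals (s1,e1) and (s2,e2) overlap if s1 < e2 and s2 < e1.
v0 (10-12) vs v1..v3: overlaps v1, v2, v3 -> 3
v1 (4-12) vs v2..v3: overlaps v2, v3 -> 2
v2 (10-16) vs v3: overlaps v3 -> 1
Total overlapping pairs = 3 + 2 + 1 = 6

6


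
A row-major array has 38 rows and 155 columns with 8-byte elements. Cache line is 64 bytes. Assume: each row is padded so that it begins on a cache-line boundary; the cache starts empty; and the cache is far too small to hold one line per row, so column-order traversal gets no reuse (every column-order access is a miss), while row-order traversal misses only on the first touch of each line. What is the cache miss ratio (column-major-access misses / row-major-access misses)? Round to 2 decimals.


Each row occupies 155 * 8 = 1240 bytes and starts on a line boundary, so it spans ceil(1240 / 64) = 20 cache lines.
Row-major traversal misses (one per line touched): 38 * ceil(155 * 8 / 64) = 760
Column-major traversal misses (no reuse, every access misses): 38 * 155 = 5890
Ratio = 5890 / 760 = 7.75

7.75


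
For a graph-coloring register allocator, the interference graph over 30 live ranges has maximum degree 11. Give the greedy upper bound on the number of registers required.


Greedy coloring never needs more than (max_degree + 1) colors: when coloring a vertex, at most max_degree neighbors are already colored.
Upper bound = 11 + 1 = 12

12


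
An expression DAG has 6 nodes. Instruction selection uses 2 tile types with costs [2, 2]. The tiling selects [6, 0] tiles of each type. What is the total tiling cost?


Total cost = sum(count_i * cost_i)
= 6*2 + 0*2
= 12

12


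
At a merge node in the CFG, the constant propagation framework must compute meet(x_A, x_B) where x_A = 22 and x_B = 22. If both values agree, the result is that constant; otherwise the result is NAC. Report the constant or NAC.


Meet operation: if both paths give the same constant, result is that constant; if they differ, result is NAC (not-a-constant).
Path A: 22, Path B: 22 -> equal
Result: constant -> 22

22


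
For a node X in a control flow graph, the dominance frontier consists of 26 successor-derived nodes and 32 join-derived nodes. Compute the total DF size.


DF(X) = direct successor contributions + join point contributions
= 26 + 32 = 58

58


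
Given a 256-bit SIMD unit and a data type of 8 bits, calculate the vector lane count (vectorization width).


Width = SIMD bits / data type bits
= 256 / 8 = 32

32


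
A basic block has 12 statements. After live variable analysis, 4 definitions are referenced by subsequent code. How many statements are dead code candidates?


Dead code = total statements - live definitions
= 12 - 4 = 8

8


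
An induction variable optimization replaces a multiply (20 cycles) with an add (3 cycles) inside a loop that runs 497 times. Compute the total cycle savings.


Per-iteration saving = 20 - 3 = 17
Total saved = 497 * 17 = 8449

8449


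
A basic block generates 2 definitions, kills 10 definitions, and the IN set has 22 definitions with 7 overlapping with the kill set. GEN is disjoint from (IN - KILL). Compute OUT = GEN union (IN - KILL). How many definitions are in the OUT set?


IN - KILL: 22 - 7 = 15 surviving definitions
OUT = GEN + surviving = 2 + 15 = 17

17


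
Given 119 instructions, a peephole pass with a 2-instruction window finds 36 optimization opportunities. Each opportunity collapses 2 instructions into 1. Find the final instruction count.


Each match removes 1 instructions.
Total removed = 36 * 1 = 36
Remaining = 119 - 36 = 83

83


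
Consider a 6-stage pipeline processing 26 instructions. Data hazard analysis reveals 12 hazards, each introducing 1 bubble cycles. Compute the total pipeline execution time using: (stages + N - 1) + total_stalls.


Base cycles = 6 + 26 - 1 = 31
Total stalls = 12 * 1 = 12
Total = 31 + 12 = 43

43


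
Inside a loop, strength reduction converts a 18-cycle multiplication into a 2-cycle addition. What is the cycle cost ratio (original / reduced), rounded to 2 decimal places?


Ratio = mult_cost / add_cost = 18 / 2 = 9.0

9.0


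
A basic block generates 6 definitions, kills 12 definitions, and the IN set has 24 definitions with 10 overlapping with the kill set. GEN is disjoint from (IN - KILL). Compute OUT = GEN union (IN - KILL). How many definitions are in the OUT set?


IN - KILL: 24 - 10 = 14 surviving definitions
OUT = GEN + surviving = 6 + 14 = 20

20


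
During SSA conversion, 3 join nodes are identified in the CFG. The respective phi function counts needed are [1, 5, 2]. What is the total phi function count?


Total phi functions = sum of phi functions at each join node
= 1 + 5 + 2 = 8

8


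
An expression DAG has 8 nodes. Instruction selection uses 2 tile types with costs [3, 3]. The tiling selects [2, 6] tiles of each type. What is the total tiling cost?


Total cost = sum(count_i * cost_i)
= 2*3 + 6*3
= 24

24


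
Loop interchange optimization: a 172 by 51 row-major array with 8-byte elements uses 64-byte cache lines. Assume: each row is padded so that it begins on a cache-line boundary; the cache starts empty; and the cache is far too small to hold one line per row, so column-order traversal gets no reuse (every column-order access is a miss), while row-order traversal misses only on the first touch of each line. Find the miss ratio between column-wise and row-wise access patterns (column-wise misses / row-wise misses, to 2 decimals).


Each row occupies 51 * 8 = 408 bytes and starts on a line boundary, so it spans ceil(408 / 64) = 7 cache lines.
Row-major traversal misses (one per line touched): 172 * ceil(51 * 8 / 64) = 1204
Column-major traversal misses (no reuse, every access misses): 172 * 51 = 8772
Ratio = 8772 / 1204 = 7.29

7.29


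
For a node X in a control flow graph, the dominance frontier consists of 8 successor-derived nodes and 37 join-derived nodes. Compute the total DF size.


DF(X) = direct successor contributions + join point contributions
= 8 + 37 = 45

45


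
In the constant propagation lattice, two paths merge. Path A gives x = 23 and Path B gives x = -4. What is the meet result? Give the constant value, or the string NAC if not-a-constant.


Meet operation: if both paths give the same constant, result is that constant; if they differ, result is NAC (not-a-constant).
Path A: 23, Path B: -4 -> differ
Result: not-a-constant -> NAC

NAC


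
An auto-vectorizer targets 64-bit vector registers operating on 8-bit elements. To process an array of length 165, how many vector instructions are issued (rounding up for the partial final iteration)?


Width = 64 / 8 = 8 elements per vector op
Iterations = ceil(165 / 8) = 21

21


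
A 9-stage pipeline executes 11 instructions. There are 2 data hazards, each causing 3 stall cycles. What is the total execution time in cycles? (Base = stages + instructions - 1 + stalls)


Base cycles = 9 + 11 - 1 = 19
Total stalls = 2 * 3 = 6
Total = 19 + 6 = 25

25


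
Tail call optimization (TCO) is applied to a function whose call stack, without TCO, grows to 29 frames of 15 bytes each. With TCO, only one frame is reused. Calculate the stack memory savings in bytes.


Without TCO: 29 * 15 = 435 bytes
With TCO: reuse 1 frame = 15 bytes
Savings = 435 - 15 = 420

420


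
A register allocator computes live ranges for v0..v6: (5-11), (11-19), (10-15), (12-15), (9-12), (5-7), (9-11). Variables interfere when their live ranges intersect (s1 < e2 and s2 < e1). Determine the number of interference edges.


Check all pairs for overlapping intervals.
Two intervals (s1,e1) and (s2,e2) overlap if s1 < e2 and s2 < e1.
v0 (5-11) vs v1..v6: overlaps v2, v4, v5, v6 -> 4
v1 (11-19) vs v2..v6: overlaps v2, v3, v4 -> 3
v2 (10-15) vs v3..v6: overlaps v3, v4, v6 -> 3
v3 (12-15) vs v4..v6: overlaps none -> 0
v4 (9-12) vs v5..v6: overlaps v6 -> 1
v5 (5-7) vs v6: overlaps none -> 0
Total overlapping pairs = 4 + 3 + 3 + 0 + 1 + 0 = 11

11


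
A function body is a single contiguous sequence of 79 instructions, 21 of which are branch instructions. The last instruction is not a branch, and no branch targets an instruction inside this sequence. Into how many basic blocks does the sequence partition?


With no in-sequence branch targets, the leaders are the first instruction plus the instruction after each branch.
Number of basic blocks = branches + 1
= 21 + 1 = 22

22


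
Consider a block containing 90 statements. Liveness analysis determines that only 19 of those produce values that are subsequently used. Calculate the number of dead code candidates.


Dead code = total statements - live definitions
= 90 - 19 = 71

71


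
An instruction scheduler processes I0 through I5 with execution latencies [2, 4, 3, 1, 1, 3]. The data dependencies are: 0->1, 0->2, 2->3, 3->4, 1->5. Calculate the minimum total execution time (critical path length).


Compute longest path through dependency graph: dist(Ik) = max over predecessors of dist + latency(Ik).
dist(I0) = latency 2 = 2
dist(I1) = dist(I0) + 4 = 2 + 4 = 6
dist(I2) = dist(I0) + 3 = 2 + 3 = 5
dist(I3) = dist(I2) + 1 = 5 + 1 = 6
dist(I4) = dist(I3) + 1 = 6 + 1 = 7
dist(I5) = dist(I1) + 3 = 6 + 3 = 9
Critical path = max dist = 9

9


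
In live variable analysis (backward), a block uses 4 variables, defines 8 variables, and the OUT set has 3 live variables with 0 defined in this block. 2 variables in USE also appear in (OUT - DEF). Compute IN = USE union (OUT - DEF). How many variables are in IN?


OUT - DEF: 3 - 0 = 3
|IN| = |USE| + |OUT - DEF| - |USE ∩ (OUT - DEF)| = 4 + 3 - 2 = 5

5


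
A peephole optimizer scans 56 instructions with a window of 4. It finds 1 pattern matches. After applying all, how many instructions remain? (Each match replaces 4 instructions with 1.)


Each match removes 3 instructions.
Total removed = 1 * 3 = 3
Remaining = 56 - 3 = 53

53


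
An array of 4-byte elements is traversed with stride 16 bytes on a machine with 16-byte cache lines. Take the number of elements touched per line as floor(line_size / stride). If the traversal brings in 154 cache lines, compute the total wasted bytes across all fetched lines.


Elements per line = floor(16 / 16) = 1
Bytes used per line = 1 * 4 = 4
Wasted per line = 16 - 4 = 12
Total wasted = 12 * 154 = 1848

1848


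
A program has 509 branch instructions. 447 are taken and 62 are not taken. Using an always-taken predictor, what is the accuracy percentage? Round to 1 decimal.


Predictor: always-taken
Correct predictions = 447
Accuracy = 447 / 509 * 100 = 87.8%

87.8


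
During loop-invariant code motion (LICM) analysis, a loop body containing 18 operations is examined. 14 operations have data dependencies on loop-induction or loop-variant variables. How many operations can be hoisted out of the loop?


Invariant candidates = total - loop-dependent
= 18 - 14 = 4

4
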